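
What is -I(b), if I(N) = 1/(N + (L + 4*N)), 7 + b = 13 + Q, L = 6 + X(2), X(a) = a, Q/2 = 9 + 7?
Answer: -1/198 ≈ -0.0050505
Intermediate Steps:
Q = 32 (Q = 2*(9 + 7) = 2*16 = 32)
L = 8 (L = 6 + 2 = 8)
b = 38 (b = -7 + (13 + 32) = -7 + 45 = 38)
I(N) = 1/(8 + 5*N) (I(N) = 1/(N + (8 + 4*N)) = 1/(8 + 5*N))
-I(b) = -1/(8 + 5*38) = -1/(8 + 190) = -1/198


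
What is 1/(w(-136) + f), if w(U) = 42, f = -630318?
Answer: -1/630276 ≈ -1.5866e-6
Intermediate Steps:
1/(w(-136) + f) = 1/(42 - 630318) = 1/(-630276) = -1/630276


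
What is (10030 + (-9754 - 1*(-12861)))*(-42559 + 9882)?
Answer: -429277749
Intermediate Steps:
(10030 + (-9754 - 1*(-12861)))*(-42559 + 9882) = (10030 + (-9754 + 12861))*(-32677) = (10030 + 3107)*(-32677) = 13137*(-32677) = -429277749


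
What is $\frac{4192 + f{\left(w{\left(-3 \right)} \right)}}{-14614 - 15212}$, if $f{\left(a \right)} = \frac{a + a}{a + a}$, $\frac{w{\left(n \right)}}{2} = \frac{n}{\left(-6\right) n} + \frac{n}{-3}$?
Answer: $- \frac{4193}{29826} \approx -0.14058$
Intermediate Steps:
$w{\left(n \right)} = - \frac{1}{3} - \frac{2 n}{3}$ ($w{\left(n \right)} = 2 \left(\frac{n}{\left(-6\right) n} + \frac{n}{-3}\right) = 2 \left(n \left(- \frac{1}{6 n}\right) + n \left(- \frac{1}{3}\right)\right) = 2 \left(- \frac{1}{6} - \frac{n}{3}\right) = - \frac{1}{3} - \frac{2 n}{3}$)
$f{\left(a \right)} = 1$ ($f{\left(a \right)} = \frac{2 a}{2 a} = 2 a \frac{1}{2 a} = 1$)
$\frac{4192 + f{\left(w{\left(-3 \right)} \right)}}{-14614 - 15212} = \frac{4192 + 1}{-14614 - 15212} = \frac{4193}{-29826} = 4193 \left(- \frac{1}{29826}\right) = - \frac{4193}{29826}$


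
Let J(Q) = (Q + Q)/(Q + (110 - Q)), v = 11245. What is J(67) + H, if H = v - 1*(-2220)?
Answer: 740642/55 ≈ 13466.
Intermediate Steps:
J(Q) = Q/55 (J(Q) = (2*Q)/110 = (2*Q)*(1/110) = Q/55)
H = 13465 (H = 11245 - 1*(-2220) = 11245 + 2220 = 13465)
J(67) + H = (1/55)*67 + 13465 = 67/55 + 13465 = 740642/55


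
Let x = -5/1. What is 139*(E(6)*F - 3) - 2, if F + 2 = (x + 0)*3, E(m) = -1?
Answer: 1944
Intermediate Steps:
x = -5 (x = -5*1 = -5)
F = -17 (F = -2 + (-5 + 0)*3 = -2 - 5*3 = -2 - 15 = -17)
139*(E(6)*F - 3) - 2 = 139*(-1*(-17) - 3) - 2 = 139*(17 - 3) - 2 = 139*14 - 2 = 1946 - 2 = 1944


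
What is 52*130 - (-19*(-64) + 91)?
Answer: 5453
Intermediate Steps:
52*130 - (-19*(-64) + 91) = 6760 - (1216 + 91) = 6760 - 1*1307 = 6760 - 1307 = 5453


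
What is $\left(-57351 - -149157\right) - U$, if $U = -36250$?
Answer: $128056$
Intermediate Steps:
$\left(-57351 - -149157\right) - U = \left(-57351 - -149157\right) - -36250 = \left(-57351 + 149157\right) + 36250 = 91806 + 36250 = 128056$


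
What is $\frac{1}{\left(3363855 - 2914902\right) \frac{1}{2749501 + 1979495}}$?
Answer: $\frac{1576332}{149651} \approx 10.533$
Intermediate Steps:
$\frac{1}{\left(3363855 - 2914902\right) \frac{1}{2749501 + 1979495}} = \frac{1}{448953 \cdot \frac{1}{4728996}} = \frac{1}{\frac{149651}{1576332}} = \frac{1576332}{149651}$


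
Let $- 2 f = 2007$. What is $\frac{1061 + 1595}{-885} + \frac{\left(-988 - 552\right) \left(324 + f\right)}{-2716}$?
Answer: $- \frac{66664589}{171690} \approx -388.28$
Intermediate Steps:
$f = - \frac{2007}{2}$ ($f = \left(- \frac{1}{2}\right) 2007 = - \frac{2007}{2} \approx -1003.5$)
$\frac{1061 + 1595}{-885} + \frac{\left(-988 - 552\right) \left(324 + f\right)}{-2716} = \frac{1061 + 1595}{-885} + \frac{\left(-988 - 552\right) \left(324 - \frac{2007}{2}\right)}{-2716} = 2656 \left(- \frac{1}{885}\right) + \left(-1540\right) \left(- \frac{1359}{2}\right) \left(- \frac{1}{2716}\right) = - \frac{2656}{885} + 1046430 \left(- \frac{1}{2716}\right) = - \frac{2656}{885} - \frac{74745}{194} = - \frac{66664589}{171690}$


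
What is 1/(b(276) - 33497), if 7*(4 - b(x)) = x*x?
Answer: -7/310627 ≈ -2.2535e-5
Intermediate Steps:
b(x) = 4 - x**2/7 (b(x) = 4 - x*x/7 = 4 - x**2/7)
1/(b(276) - 33497) = 1/((4 - 1/7*276**2) - 33497) = 1/((4 - 1/7*76176) - 33497) = 1/((4 - 76176/7) - 33497) = 1/(-76148/7 - 33497) = 1/(-310627/7) = -7/310627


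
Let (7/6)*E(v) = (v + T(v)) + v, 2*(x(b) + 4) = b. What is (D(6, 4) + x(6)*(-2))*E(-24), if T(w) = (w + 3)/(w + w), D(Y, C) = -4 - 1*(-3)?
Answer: -2283/56 ≈ -40.768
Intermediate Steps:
D(Y, C) = -1 (D(Y, C) = -4 + 3 = -1)
T(w) = (3 + w)/(2*w) (T(w) = (3 + w)/((2*w)) = (3 + w)*(1/(2*w)) = (3 + w)/(2*w))
x(b) = -4 + b/2
E(v) = 12*v/7 + 3*(3 + v)/(7*v) (E(v) = 6*((v + (3 + v)/(2*v)) + v)/7 = 6*(2*v + (3 + v)/(2*v))/7 = 12*v/7 + 3*(3 + v)/(7*v))
(D(6, 4) + x(6)*(-2))*E(-24) = (-1 + (-4 + (1/2)*6)*(-2))*((3/7)*(3 - 24 + 4*(-24)**2)/(-24)) = (-1 + (-4 + 3)*(-2))*((3/7)*(-1/24)*(3 - 24 + 4*576)) = (-1 - 1*(-2))*((3/7)*(-1/24)*(3 - 24 + 2304)) = (-1 + 2)*((3/7)*(-1/24)*2283) = 1*(-2283/56) = -2283/56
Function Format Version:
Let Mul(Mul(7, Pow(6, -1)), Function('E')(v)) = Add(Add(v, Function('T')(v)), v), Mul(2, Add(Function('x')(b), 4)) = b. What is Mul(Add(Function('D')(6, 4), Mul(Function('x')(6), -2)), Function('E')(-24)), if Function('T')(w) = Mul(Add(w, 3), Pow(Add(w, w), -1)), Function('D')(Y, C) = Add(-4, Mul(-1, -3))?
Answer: Rational(-2283, 56) ≈ -40.768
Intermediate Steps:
Function('D')(Y, C) = -1 (Function('D')(Y, C) = Add(-4, 3) = -1)
Function('T')(w) = Mul(Rational(1, 2), Pow(w, -1), Add(3, w)) (Function('T')(w) = Mul(Add(3, w), Pow(Mul(2, w), -1)) = Mul(Add(3, w), Mul(Rational(1, 2), Pow(w, -1))) = Mul(Rational(1, 2), Pow(w, -1), Add(3, w)))
Function('x')(b) = Add(-4, Mul(Rational(1, 2), b))
Function('E')(v) = Add(Mul(Rational(12, 7), v), Mul(Rational(3, 7), Pow(v, -1), Add(3, v))) (Function('E')(v) = Mul(Rational(6, 7), Add(Add(v, Mul(Rational(1, 2), Pow(v, -1), Add(3, v))), v)) = Mul(Rational(6, 7), Add(Mul(2, v), Mul(Rational(1, 2), Pow(v, -1), Add(3, v)))) = Add(Mul(Rational(12, 7), v), Mul(Rational(3, 7), Pow(v, -1), Add(3, v))))
Mul(Add(Function('D')(6, 4), Mul(Function('x')(6), -2)), Function('E')(-24)) = Mul(Add(-1, Mul(Add(-4, Mul(Rational(1, 2), 6)), -2)), Mul(Rational(3, 7), Pow(-24, -1), Add(3, -24, Mul(4, Pow(-24, 2))))) = Mul(Add(-1, Mul(Add(-4, 3), -2)), Mul(Rational(3, 7), Rational(-1, 24), Add(3, -24, Mul(4, 576)))) = Mul(Add(-1, Mul(-1, -2)), Mul(Rational(3, 7), Rational(-1, 24), Add(3, -24, 2304))) = Mul(Add(-1, 2), Mul(Rational(3, 7), Rational(-1, 24), 2283)) = Mul(1, Rational(-2283, 56)) = Rational(-2283, 56)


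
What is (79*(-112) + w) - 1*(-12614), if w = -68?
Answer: 3698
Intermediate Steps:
(79*(-112) + w) - 1*(-12614) = (79*(-112) - 68) - 1*(-12614) = (-8848 - 68) + 12614 = -8916 + 12614 = 3698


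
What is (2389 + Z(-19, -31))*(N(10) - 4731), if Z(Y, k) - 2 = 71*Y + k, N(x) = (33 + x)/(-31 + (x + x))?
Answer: -52656924/11 ≈ -4.7870e+6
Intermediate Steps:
N(x) = (33 + x)/(-31 + 2*x)
Z(Y, k) = 2 + k + 71*Y (Z(Y, k) = 2 + (71*Y + k) = 2 + (k + 71*Y) = 2 + k + 71*Y)
(2389 + Z(-19, -31))*(N(10) - 4731) = (2389 + (2 - 31 + 71*(-19)))*((33 + 10)/(-31 + 2*10) - 4731) = (2389 + (2 - 31 - 1349))*(43/(-31 + 20) - 4731) = (2389 - 1378)*(43/(-11) - 4731) = 1011*(-1/11*43 - 4731) = 1011*(-43/11 - 4731) = 1011*(-52084/11) = -52656924/11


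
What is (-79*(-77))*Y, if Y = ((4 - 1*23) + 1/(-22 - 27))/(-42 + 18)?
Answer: 202477/42 ≈ 4820.9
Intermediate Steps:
Y = 233/294 (Y = ((4 - 23) + 1/(-49))/(-24) = (-19 - 1/49)*(-1/24) = -932/49*(-1/24) = 233/294 ≈ 0.79252)
(-79*(-77))*Y = -79*(-77)*(233/294) = 6083*(233/294) = 202477/42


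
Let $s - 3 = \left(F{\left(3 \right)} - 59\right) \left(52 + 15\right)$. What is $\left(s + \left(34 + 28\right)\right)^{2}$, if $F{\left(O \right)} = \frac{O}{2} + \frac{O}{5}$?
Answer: $\frac{1404225729}{100} \approx 1.4042 \cdot 10^{7}$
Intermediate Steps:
$F{\left(O \right)} = \frac{7 O}{10}$ ($F{\left(O \right)} = O \frac{1}{2} + O \frac{1}{5} = \frac{O}{2} + \frac{O}{5} = \frac{7 O}{10}$)
$s = - \frac{38093}{10}$ ($s = 3 + \left(\frac{7}{10} \cdot 3 - 59\right) \left(52 + 15\right) = 3 + \left(\frac{21}{10} - 59\right) 67 = 3 - \frac{38123}{10} = - \frac{38093}{10} \approx -3809.3$)
$\left(s + \left(34 + 28\right)\right)^{2} = \left(- \frac{38093}{10} + \left(34 + 28\right)\right)^{2} = \left(- \frac{38093}{10} + 62\right)^{2} = \left(- \frac{37473}{10}\right)^{2} = \frac{1404225729}{100}$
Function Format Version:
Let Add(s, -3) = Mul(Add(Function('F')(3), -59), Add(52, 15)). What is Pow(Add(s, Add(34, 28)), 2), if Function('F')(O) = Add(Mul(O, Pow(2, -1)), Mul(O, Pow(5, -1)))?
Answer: Rational(1404225729, 100) ≈ 1.4042e+7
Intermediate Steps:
Function('F')(O) = Mul(Rational(7, 10), O) (Function('F')(O) = Add(Mul(O, Rational(1, 2)), Mul(O, Rational(1, 5))) = Add(Mul(Rational(1, 2), O), Mul(Rational(1, 5), O)) = Mul(Rational(7, 10), O))
s = Rational(-38093, 10) (s = Add(3, Mul(Add(Mul(Rational(7, 10), 3), -59), Add(52, 15))) = Add(3, Mul(Add(Rational(21, 10), -59), 67)) = Add(3, Mul(Rational(-569, 10), 67)) = Add(3, Rational(-38123, 10)) = Rational(-38093, 10) ≈ -3809.3)
Pow(Add(s, Add(34, 28)), 2) = Pow(Add(Rational(-38093, 10), Add(34, 28)), 2) = Pow(Add(Rational(-38093, 10), 62), 2) = Pow(Rational(-37473, 10), 2) = Rational(1404225729, 100)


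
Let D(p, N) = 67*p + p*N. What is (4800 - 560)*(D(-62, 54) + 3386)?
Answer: -17451840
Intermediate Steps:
D(p, N) = 67*p + N*p
(4800 - 560)*(D(-62, 54) + 3386) = (4800 - 560)*(-62*(67 + 54) + 3386) = 4240*(-62*121 + 3386) = 4240*(-7502 + 3386) = 4240*(-4116) = -17451840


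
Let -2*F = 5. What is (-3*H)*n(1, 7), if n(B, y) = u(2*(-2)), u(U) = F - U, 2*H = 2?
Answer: -9/2 ≈ -4.5000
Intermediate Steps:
F = -5/2 (F = -½*5 = -5/2 ≈ -2.5000)
H = 1 (H = (½)*2 = 1)
u(U) = -5/2 - U
n(B, y) = 3/2 (n(B, y) = -5/2 - 2*(-2) = -5/2 - 1*(-4) = -5/2 + 4 = 3/2)
(-3*H)*n(1, 7) = -3*1*(3/2) = -3*3/2 = -9/2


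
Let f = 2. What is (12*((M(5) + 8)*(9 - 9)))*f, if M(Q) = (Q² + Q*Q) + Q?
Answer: 0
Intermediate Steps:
M(Q) = Q + 2*Q² (M(Q) = (Q² + Q²) + Q = 2*Q² + Q = Q + 2*Q²)
(12*((M(5) + 8)*(9 - 9)))*f = (12*((5*(1 + 2*5) + 8)*(9 - 9)))*2 = (12*((5*(1 + 10) + 8)*0))*2 = (12*((5*11 + 8)*0))*2 = (12*((55 + 8)*0))*2 = (12*(63*0))*2 = (12*0)*2 = 0*2 = 0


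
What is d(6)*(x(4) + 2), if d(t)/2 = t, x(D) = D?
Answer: 72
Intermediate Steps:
d(t) = 2*t
d(6)*(x(4) + 2) = (2*6)*(4 + 2) = 12*6 = 72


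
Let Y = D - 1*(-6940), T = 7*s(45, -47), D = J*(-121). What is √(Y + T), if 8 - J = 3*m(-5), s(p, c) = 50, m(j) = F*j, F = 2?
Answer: 2*√673 ≈ 51.884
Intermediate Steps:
m(j) = 2*j
J = 38 (J = 8 - 3*2*(-5) = 8 - 3*(-10) = 8 - 1*(-30) = 8 + 30 = 38)
D = -4598 (D = 38*(-121) = -4598)
T = 350 (T = 7*50 = 350)
Y = 2342 (Y = -4598 - 1*(-6940) = -4598 + 6940 = 2342)
√(Y + T) = √(2342 + 350) = √2692 = 2*√673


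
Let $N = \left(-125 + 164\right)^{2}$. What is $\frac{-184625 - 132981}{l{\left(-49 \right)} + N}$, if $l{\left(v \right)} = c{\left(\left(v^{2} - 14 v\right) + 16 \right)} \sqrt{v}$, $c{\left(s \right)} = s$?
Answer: $- \frac{241539363}{237057641} + \frac{3449359963 i}{237057641} \approx -1.0189 + 14.551 i$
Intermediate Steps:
$N = 1521$ ($N = 39^{2} = 1521$)
$l{\left(v \right)} = \sqrt{v} \left(16 + v^{2} - 14 v\right)$ ($l{\left(v \right)} = \left(\left(v^{2} - 14 v\right) + 16\right) \sqrt{v} = \left(16 + v^{2} - 14 v\right) \sqrt{v} = \sqrt{v} \left(16 + v^{2} - 14 v\right)$)
$\frac{-184625 - 132981}{l{\left(-49 \right)} + N} = \frac{-184625 - 132981}{\sqrt{-49} \left(16 + \left(-49\right)^{2} - -686\right) + 1521} = - \frac{317606}{7 i \left(16 + 2401 + 686\right) + 1521} = - \frac{317606}{7 i 3103 + 1521} = - \frac{317606}{21721 i + 1521} = - \frac{317606}{1521 + 21721 i} = - 317606 \frac{1521 - 21721 i}{474115282} = - \frac{158803 \left(1521 - 21721 i\right)}{237057641}$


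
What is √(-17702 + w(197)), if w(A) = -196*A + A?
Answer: I*√56117 ≈ 236.89*I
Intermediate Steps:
w(A) = -195*A
√(-17702 + w(197)) = √(-17702 - 195*197) = √(-17702 - 38415) = √(-56117) = I*√56117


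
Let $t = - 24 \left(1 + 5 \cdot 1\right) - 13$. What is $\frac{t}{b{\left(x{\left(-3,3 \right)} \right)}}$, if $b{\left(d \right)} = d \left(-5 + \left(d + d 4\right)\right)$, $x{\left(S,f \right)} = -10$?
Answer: $- \frac{157}{550} \approx -0.28545$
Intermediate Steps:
$b{\left(d \right)} = d \left(-5 + 5 d\right)$ ($b{\left(d \right)} = d \left(-5 + \left(d + 4 d\right)\right) = d \left(-5 + 5 d\right)$)
$t = -157$ ($t = - 24 \left(1 + 5\right) - 13 = \left(-24\right) 6 - 13 = -144 - 13 = -157$)
$\frac{t}{b{\left(x{\left(-3,3 \right)} \right)}} = - \frac{157}{5 \left(-10\right) \left(-1 - 10\right)} = - \frac{157}{5 \left(-10\right) \left(-11\right)} = - \frac{157}{550}$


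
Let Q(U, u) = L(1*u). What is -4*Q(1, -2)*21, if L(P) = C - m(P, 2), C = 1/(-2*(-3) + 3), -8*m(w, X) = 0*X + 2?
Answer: -91/3 ≈ -30.333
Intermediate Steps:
m(w, X) = -¼ (m(w, X) = -(0*X + 2)/8 = -(0 + 2)/8 = -⅛*2 = -¼)
C = ⅑ (C = 1/(6 + 3) = 1/9 = ⅑ ≈ 0.11111)
L(P) = 13/36 (L(P) = ⅑ - 1*(-¼) = ⅑ + ¼ = 13/36)
Q(U, u) = 13/36
-4*Q(1, -2)*21 = -4*13/36*21 = -13/9*21 = -91/3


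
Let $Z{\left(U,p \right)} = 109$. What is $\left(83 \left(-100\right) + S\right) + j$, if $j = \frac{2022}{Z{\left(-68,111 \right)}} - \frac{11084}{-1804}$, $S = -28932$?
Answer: $- \frac{1829073927}{49159} \approx -37207.0$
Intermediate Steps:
$j = \frac{1213961}{49159}$ ($j = \frac{2022}{109} - \frac{11084}{-1804} = 2022 \cdot \frac{1}{109} - - \frac{2771}{451} = \frac{2022}{109} + \frac{2771}{451} = \frac{1213961}{49159} \approx 24.695$)
$\left(83 \left(-100\right) + S\right) + j = \left(83 \left(-100\right) - 28932\right) + \frac{1213961}{49159} = \left(-8300 - 28932\right) + \frac{1213961}{49159} = -37232 + \frac{1213961}{49159} = - \frac{1829073927}{49159}$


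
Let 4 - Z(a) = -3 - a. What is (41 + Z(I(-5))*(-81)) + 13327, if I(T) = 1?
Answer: 12720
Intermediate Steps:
Z(a) = 7 + a (Z(a) = 4 - (-3 - a) = 4 + (3 + a) = 7 + a)
(41 + Z(I(-5))*(-81)) + 13327 = (41 + (7 + 1)*(-81)) + 13327 = (41 + 8*(-81)) + 13327 = (41 - 648) + 13327 = -607 + 13327 = 12720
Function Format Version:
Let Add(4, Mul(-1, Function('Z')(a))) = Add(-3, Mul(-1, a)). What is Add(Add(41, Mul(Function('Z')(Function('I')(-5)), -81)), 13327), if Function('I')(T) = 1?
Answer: 12720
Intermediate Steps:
Function('Z')(a) = Add(7, a) (Function('Z')(a) = Add(4, Mul(-1, Add(-3, Mul(-1, a)))) = Add(4, Add(3, a)) = Add(7, a))
Add(Add(41, Mul(Function('Z')(Function('I')(-5)), -81)), 13327) = Add(Add(41, Mul(Add(7, 1), -81)), 13327) = Add(Add(41, Mul(8, -81)), 13327) = Add(Add(41, -648), 13327) = Add(-607, 13327) = 12720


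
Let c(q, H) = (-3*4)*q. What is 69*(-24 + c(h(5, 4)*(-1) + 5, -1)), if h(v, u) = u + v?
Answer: 1656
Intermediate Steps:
c(q, H) = -12*q
69*(-24 + c(h(5, 4)*(-1) + 5, -1)) = 69*(-24 - 12*((4 + 5)*(-1) + 5)) = 69*(-24 - 12*(9*(-1) + 5)) = 69*(-24 - 12*(-9 + 5)) = 69*(-24 - 12*(-4)) = 69*(-24 + 48) = 69*24 = 1656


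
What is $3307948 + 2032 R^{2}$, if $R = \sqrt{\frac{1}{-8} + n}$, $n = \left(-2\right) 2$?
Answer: $3299566$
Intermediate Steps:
$n = -4$
$R = \frac{i \sqrt{66}}{4}$ ($R = \sqrt{\frac{1}{-8} - 4} = \sqrt{- \frac{1}{8} - 4} = \sqrt{- \frac{33}{8}} = \frac{i \sqrt{66}}{4} \approx 2.031 i$)
$3307948 + 2032 R^{2} = 3307948 + 2032 \left(\frac{i \sqrt{66}}{4}\right)^{2} = 3307948 + 2032 \left(- \frac{33}{8}\right) = 3307948 - 8382 = 3299566$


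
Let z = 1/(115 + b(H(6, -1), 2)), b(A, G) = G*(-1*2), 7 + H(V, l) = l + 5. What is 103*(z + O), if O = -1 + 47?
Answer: 526021/111 ≈ 4738.9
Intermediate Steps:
O = 46
H(V, l) = -2 + l (H(V, l) = -7 + (l + 5) = -7 + (5 + l) = -2 + l)
b(A, G) = -2*G (b(A, G) = G*(-2) = -2*G)
z = 1/111 (z = 1/(115 - 2*2) = 1/(115 - 4) = 1/111 ≈ 0.0090090)
103*(z + O) = 103*(1/111 + 46) = 103*(5107/111) = 526021/111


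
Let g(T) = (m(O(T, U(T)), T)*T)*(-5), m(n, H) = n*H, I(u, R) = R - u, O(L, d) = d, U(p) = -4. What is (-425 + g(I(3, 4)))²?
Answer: 164025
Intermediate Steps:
m(n, H) = H*n
g(T) = 20*T² (g(T) = ((T*(-4))*T)*(-5) = ((-4*T)*T)*(-5) = -4*T²*(-5) = 20*T²)
(-425 + g(I(3, 4)))² = (-425 + 20*(4 - 1*3)²)² = (-425 + 20*(4 - 3)²)² = (-425 + 20*1²)² = (-425 + 20*1)² = (-425 + 20)² = (-405)² = 164025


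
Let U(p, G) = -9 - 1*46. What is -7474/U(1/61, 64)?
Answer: 7474/55 ≈ 135.89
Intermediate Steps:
U(p, G) = -55 (U(p, G) = -9 - 46 = -55)
-7474/U(1/61, 64) = -7474/(-55) = -7474*(-1/55) = 7474/55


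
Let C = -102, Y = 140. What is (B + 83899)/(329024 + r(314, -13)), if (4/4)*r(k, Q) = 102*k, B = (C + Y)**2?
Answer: 85343/361052 ≈ 0.23637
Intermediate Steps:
B = 1444 (B = (-102 + 140)**2 = 38**2 = 1444)
r(k, Q) = 102*k
(B + 83899)/(329024 + r(314, -13)) = (1444 + 83899)/(329024 + 102*314) = 85343/(329024 + 32028) = 85343/361052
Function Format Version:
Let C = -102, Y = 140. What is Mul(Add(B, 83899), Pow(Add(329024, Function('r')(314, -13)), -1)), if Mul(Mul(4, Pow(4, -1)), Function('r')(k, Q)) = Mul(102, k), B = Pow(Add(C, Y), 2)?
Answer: Rational(85343, 361052) ≈ 0.23637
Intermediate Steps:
B = 1444 (B = Pow(Add(-102, 140), 2) = Pow(38, 2) = 1444)
Function('r')(k, Q) = Mul(102, k)
Mul(Add(B, 83899), Pow(Add(329024, Function('r')(314, -13)), -1)) = Mul(Add(1444, 83899), Pow(Add(329024, Mul(102, 314)), -1)) = Mul(85343, Pow(Add(329024, 32028), -1)) = Mul(85343, Pow(361052, -1)) = Mul(85343, Rational(1, 361052)) = Rational(85343, 361052)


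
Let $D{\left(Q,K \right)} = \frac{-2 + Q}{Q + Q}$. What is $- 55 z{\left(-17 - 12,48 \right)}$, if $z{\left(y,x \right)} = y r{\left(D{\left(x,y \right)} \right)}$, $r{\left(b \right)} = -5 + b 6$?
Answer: $- \frac{27115}{8} \approx -3389.4$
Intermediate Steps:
$D{\left(Q,K \right)} = \frac{-2 + Q}{2 Q}$
$r{\left(b \right)} = -5 + 6 b$
$z{\left(y,x \right)} = y \left(-5 + \frac{3 \left(-2 + x\right)}{x}\right)$ ($z{\left(y,x \right)} = y \left(-5 + 6 \frac{-2 + x}{2 x}\right) = y \left(-5 + \frac{3 \left(-2 + x\right)}{x}\right)$)
$- 55 z{\left(-17 - 12,48 \right)} = - 55 \left(- \frac{2 \left(-17 - 12\right) \left(3 + 48\right)}{48}\right) = - 55 \left(\left(-2\right) \left(-29\right) \frac{1}{48} \cdot 51\right) = \left(-55\right) \frac{493}{8} = - \frac{27115}{8}$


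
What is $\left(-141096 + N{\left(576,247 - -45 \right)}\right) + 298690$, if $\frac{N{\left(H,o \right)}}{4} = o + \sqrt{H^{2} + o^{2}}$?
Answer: $158762 + 16 \sqrt{26065} \approx 1.6135 \cdot 10^{5}$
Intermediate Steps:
$N{\left(H,o \right)} = 4 o + 4 \sqrt{H^{2} + o^{2}}$ ($N{\left(H,o \right)} = 4 \left(o + \sqrt{H^{2} + o^{2}}\right) = 4 o + 4 \sqrt{H^{2} + o^{2}}$)
$\left(-141096 + N{\left(576,247 - -45 \right)}\right) + 298690 = \left(-141096 + \left(4 \left(247 - -45\right) + 4 \sqrt{576^{2} + \left(247 - -45\right)^{2}}\right)\right) + 298690 = \left(-141096 + \left(4 \left(247 + 45\right) + 4 \sqrt{331776 + \left(247 + 45\right)^{2}}\right)\right) + 298690 = \left(-141096 + \left(4 \cdot 292 + 4 \sqrt{331776 + 292^{2}}\right)\right) + 298690 = \left(-141096 + \left(1168 + 4 \sqrt{331776 + 85264}\right)\right) + 298690 = \left(-141096 + \left(1168 + 4 \sqrt{417040}\right)\right) + 298690 = \left(-141096 + \left(1168 + 4 \cdot 4 \sqrt{26065}\right)\right) + 298690 = \left(-141096 + \left(1168 + 16 \sqrt{26065}\right)\right) + 298690 = \left(-139928 + 16 \sqrt{26065}\right) + 298690 = 158762 + 16 \sqrt{26065}$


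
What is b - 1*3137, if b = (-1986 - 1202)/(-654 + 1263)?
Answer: -1913621/609 ≈ -3142.2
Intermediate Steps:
b = -3188/609 ≈ -5.2348
b - 1*3137 = -3188/609 - 1*3137 = -3188/609 - 3137 = -1913621/609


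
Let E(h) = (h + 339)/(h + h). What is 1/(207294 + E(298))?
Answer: 596/123547861 ≈ 4.8240e-6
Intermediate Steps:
E(h) = (339 + h)/(2*h) (E(h) = (339 + h)/((2*h)) = (339 + h)*(1/(2*h)) = (339 + h)/(2*h))
1/(207294 + E(298)) = 1/(207294 + (½)*(339 + 298)/298) = 1/(207294 + (½)*(1/298)*637) = 1/(207294 + 637/596) = 1/(123547861/596) = 596/123547861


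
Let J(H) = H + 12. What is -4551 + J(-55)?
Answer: -4594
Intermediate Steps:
J(H) = 12 + H
-4551 + J(-55) = -4551 + (12 - 55) = -4551 - 43 = -4594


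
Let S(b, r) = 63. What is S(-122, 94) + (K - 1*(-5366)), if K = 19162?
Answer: 24591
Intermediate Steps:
S(-122, 94) + (K - 1*(-5366)) = 63 + (19162 - 1*(-5366)) = 63 + (19162 + 5366) = 63 + 24528 = 24591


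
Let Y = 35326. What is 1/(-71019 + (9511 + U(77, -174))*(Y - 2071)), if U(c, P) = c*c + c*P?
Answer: 1/67835691 ≈ 1.4742e-8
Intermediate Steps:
U(c, P) = c² + P*c
1/(-71019 + (9511 + U(77, -174))*(Y - 2071)) = 1/(-71019 + (9511 + 77*(-174 + 77))*(35326 - 2071)) = 1/(-71019 + (9511 + 77*(-97))*33255) = 1/(-71019 + (9511 - 7469)*33255) = 1/(-71019 + 2042*33255) = 1/(-71019 + 67906710) = 1/67835691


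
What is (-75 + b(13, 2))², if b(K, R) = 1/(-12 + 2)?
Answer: 564001/100 ≈ 5640.0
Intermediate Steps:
b(K, R) = -⅒ (b(K, R) = 1/(-10) = -⅒)
(-75 + b(13, 2))² = (-75 - ⅒)² = (-751/10)² = 564001/100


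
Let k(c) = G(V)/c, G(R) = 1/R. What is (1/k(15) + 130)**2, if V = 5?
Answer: 42025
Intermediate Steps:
k(c) = 1/(5*c)
(1/k(15) + 130)**2 = (1/((1/5)/15) + 130)**2 = (1/((1/5)*(1/15)) + 130)**2 = (1/(1/75) + 130)**2 = (75 + 130)**2 = 205**2 = 42025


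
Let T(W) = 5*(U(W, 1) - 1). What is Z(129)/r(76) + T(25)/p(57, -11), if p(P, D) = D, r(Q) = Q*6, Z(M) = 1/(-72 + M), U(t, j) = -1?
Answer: 259931/285912 ≈ 0.90913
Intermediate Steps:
r(Q) = 6*Q
T(W) = -10 (T(W) = 5*(-1 - 1) = 5*(-2) = -10)
Z(129)/r(76) + T(25)/p(57, -11) = 1/((-72 + 129)*((6*76))) - 10/(-11) = 1/(57*456) - 10*(-1/11) = (1/57)*(1/456) + 10/11 = 1/25992 + 10/11 = 259931/285912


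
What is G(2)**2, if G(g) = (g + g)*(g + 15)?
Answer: 4624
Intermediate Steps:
G(g) = 2*g*(15 + g) (G(g) = (2*g)*(15 + g) = 2*g*(15 + g))
G(2)**2 = (2*2*(15 + 2))**2 = (2*2*17)**2 = 68**2 = 4624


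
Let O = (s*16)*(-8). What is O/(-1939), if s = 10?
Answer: 1280/1939 ≈ 0.66013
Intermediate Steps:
O = -1280 (O = (10*16)*(-8) = 160*(-8) = -1280)
O/(-1939) = -1280/(-1939) = -1280*(-1/1939) = 1280/1939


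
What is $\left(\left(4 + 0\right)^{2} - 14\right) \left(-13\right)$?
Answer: $-26$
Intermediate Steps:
$\left(\left(4 + 0\right)^{2} - 14\right) \left(-13\right) = \left(4^{2} - 14\right) \left(-13\right) = \left(16 - 14\right) \left(-13\right) = 2 \left(-13\right) = -26$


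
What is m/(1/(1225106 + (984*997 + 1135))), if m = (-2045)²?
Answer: 9230937780225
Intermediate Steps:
m = 4182025
m/(1/(1225106 + (984*997 + 1135))) = 4182025/(1/(1225106 + (984*997 + 1135))) = 4182025/(1/(1225106 + (981048 + 1135))) = 4182025/(1/(1225106 + 982183)) = 4182025/(1/2207289) = 4182025*2207289 = 9230937780225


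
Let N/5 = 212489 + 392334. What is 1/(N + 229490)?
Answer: 1/3253605 ≈ 3.0735e-7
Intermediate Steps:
N = 3024115 (N = 5*(212489 + 392334) = 5*604823 = 3024115)
1/(N + 229490) = 1/(3024115 + 229490) = 1/3253605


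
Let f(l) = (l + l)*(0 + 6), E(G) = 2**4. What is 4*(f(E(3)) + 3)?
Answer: 780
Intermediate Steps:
E(G) = 16
f(l) = 12*l (f(l) = (2*l)*6 = 12*l)
4*(f(E(3)) + 3) = 4*(12*16 + 3) = 4*(192 + 3) = 4*195 = 780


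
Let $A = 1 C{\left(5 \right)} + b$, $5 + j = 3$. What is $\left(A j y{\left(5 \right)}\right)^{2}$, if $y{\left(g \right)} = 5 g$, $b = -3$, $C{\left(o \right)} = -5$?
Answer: $160000$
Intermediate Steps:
$j = -2$ ($j = -5 + 3 = -2$)
$A = -8$ ($A = 1 \left(-5\right) - 3 = -5 - 3 = -8$)
$\left(A j y{\left(5 \right)}\right)^{2} = \left(\left(-8\right) \left(-2\right) 5 \cdot 5\right)^{2} = \left(16 \cdot 25\right)^{2} = 400^{2} = 160000$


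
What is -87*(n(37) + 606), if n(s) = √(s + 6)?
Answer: -52722 - 87*√43 ≈ -53293.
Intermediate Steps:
n(s) = √(6 + s)
-87*(n(37) + 606) = -87*(√(6 + 37) + 606) = -87*(√43 + 606) = -87*(606 + √43) = -52722 - 87*√43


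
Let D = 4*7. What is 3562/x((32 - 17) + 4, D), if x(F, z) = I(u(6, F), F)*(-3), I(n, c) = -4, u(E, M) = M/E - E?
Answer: 1781/6 ≈ 296.83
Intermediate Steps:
u(E, M) = -E + M/E
D = 28
x(F, z) = 12 (x(F, z) = -4*(-3) = 12)
3562/x((32 - 17) + 4, D) = 3562/12 = 3562*(1/12) = 1781/6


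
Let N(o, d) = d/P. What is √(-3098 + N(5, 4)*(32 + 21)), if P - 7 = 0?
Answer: 3*I*√16702/7 ≈ 55.387*I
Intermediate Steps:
P = 7 (P = 7 + 0 = 7)
N(o, d) = d/7
√(-3098 + N(5, 4)*(32 + 21)) = √(-3098 + ((⅐)*4)*(32 + 21)) = √(-3098 + (4/7)*53) = √(-3098 + 212/7) = √(-21474/7) = 3*I*√16702/7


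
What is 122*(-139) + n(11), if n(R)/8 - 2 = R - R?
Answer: -16942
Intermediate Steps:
n(R) = 16 (n(R) = 16 + 8*(R - R) = 16 + 8*0 = 16 + 0 = 16)
122*(-139) + n(11) = 122*(-139) + 16 = -16958 + 16 = -16942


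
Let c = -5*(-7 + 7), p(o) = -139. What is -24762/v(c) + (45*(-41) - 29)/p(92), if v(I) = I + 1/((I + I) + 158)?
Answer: -543821170/139 ≈ -3.9124e+6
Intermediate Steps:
c = 0 (c = -5*0 = 0)
v(I) = I + 1/(158 + 2*I) (v(I) = I + 1/(2*I + 158) = I + 1/(158 + 2*I))
-24762/v(c) + (45*(-41) - 29)/p(92) = -24762*(79 + 0)/(½ + 0² + 79*0) + (45*(-41) - 29)/(-139) = -24762*79/(½ + 0 + 0) + (-1845 - 29)*(-1/139) = -24762/((1/79)*(½)) - 1874*(-1/139) = -24762/1/158 + 1874/139 = -24762*158 + 1874/139 = -3912396 + 1874/139 = -543821170/139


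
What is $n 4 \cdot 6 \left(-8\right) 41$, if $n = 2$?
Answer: $-15744$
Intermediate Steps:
$n 4 \cdot 6 \left(-8\right) 41 = 2 \cdot 4 \cdot 6 \left(-8\right) 41 = 8 \cdot 6 \left(-8\right) 41 = 48 \left(-8\right) 41 = \left(-384\right) 41 = -15744$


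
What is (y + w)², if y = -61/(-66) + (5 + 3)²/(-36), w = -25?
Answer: 26204161/39204 ≈ 668.41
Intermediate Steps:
y = -169/198 (y = -61*(-1/66) + 8²*(-1/36) = 61/66 + 64*(-1/36) = 61/66 - 16/9 = -169/198 ≈ -0.85354)
(y + w)² = (-169/198 - 25)² = (-5119/198)² = 26204161/39204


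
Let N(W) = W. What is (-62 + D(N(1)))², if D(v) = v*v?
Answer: 3721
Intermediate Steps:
D(v) = v²
(-62 + D(N(1)))² = (-62 + 1²)² = (-62 + 1)² = (-61)² = 3721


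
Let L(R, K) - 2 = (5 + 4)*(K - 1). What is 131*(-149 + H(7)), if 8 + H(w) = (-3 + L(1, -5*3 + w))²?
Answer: 860277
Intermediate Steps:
L(R, K) = -7 + 9*K (L(R, K) = 2 + (5 + 4)*(K - 1) = 2 + 9*(-1 + K) = 2 + (-9 + 9*K) = -7 + 9*K)
H(w) = -8 + (-145 + 9*w)² (H(w) = -8 + (-3 + (-7 + 9*(-5*3 + w)))² = -8 + (-3 + (-7 + 9*(-15 + w)))² = -8 + (-3 + (-7 + (-135 + 9*w)))² = -8 + (-3 + (-142 + 9*w))² = -8 + (-145 + 9*w)²)
131*(-149 + H(7)) = 131*(-149 + (-8 + (-145 + 9*7)²)) = 131*(-149 + (-8 + (-145 + 63)²)) = 131*(-149 + (-8 + (-82)²)) = 131*(-149 + (-8 + 6724)) = 131*(-149 + 6716) = 131*6567 = 860277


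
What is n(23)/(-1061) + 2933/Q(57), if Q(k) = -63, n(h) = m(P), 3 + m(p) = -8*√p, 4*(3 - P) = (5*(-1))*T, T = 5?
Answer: -444532/9549 + 4*√37/1061 ≈ -46.530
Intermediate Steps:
P = 37/4 (P = 3 - 5*(-1)*5/4 = 3 - (-5)*5/4 = 3 - ¼*(-25) = 3 + 25/4 = 37/4 ≈ 9.2500)
m(p) = -3 - 8*√p
n(h) = -3 - 4*√37
n(23)/(-1061) + 2933/Q(57) = (-3 - 4*√37)/(-1061) + 2933/(-63) = (-3 - 4*√37)*(-1/1061) + 2933*(-1/63) = (3/1061 + 4*√37/1061) - 419/9 = -444532/9549 + 4*√37/1061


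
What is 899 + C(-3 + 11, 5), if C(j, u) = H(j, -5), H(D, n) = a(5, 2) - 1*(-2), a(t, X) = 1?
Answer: 902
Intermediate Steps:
H(D, n) = 3 (H(D, n) = 1 - 1*(-2) = 1 + 2 = 3)
C(j, u) = 3
899 + C(-3 + 11, 5) = 899 + 3 = 902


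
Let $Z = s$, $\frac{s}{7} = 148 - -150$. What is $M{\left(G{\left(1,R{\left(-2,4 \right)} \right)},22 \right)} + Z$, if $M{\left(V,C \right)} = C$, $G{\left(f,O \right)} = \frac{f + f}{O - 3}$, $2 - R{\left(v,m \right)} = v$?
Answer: $2108$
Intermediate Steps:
$R{\left(v,m \right)} = 2 - v$
$G{\left(f,O \right)} = \frac{2 f}{-3 + O}$
$s = 2086$ ($s = 7 \left(148 - -150\right) = 7 \left(148 + 150\right) = 7 \cdot 298 = 2086$)
$Z = 2086$
$M{\left(G{\left(1,R{\left(-2,4 \right)} \right)},22 \right)} + Z = 22 + 2086 = 2108$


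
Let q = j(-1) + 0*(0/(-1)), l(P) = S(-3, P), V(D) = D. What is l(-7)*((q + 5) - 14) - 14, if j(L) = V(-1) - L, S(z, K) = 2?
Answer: -32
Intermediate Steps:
j(L) = -1 - L
l(P) = 2
q = 0 (q = (-1 - 1*(-1)) + 0*(0/(-1)) = (-1 + 1) + 0*(0*(-1)) = 0 + 0*0 = 0 + 0 = 0)
l(-7)*((q + 5) - 14) - 14 = 2*((0 + 5) - 14) - 14 = 2*(5 - 14) - 14 = 2*(-9) - 14 = -18 - 14 = -32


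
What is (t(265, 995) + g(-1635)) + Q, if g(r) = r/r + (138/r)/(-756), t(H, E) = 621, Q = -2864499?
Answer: -589987300747/206010 ≈ -2.8639e+6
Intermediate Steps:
g(r) = 1 - 23/(126*r) (g(r) = 1 + (138/r)*(-1/756) = 1 - 23/(126*r))
(t(265, 995) + g(-1635)) + Q = (621 + (-23/126 - 1635)/(-1635)) - 2864499 = (621 - 1/1635*(-206033/126)) - 2864499 = (621 + 206033/206010) - 2864499 = 128138243/206010 - 2864499 = -589987300747/206010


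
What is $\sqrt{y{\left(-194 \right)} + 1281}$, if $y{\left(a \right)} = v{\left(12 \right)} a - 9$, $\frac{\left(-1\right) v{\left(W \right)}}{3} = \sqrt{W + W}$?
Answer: $2 \sqrt{318 + 291 \sqrt{6}} \approx 64.212$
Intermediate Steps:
$v{\left(W \right)} = - 3 \sqrt{2} \sqrt{W}$ ($v{\left(W \right)} = - 3 \sqrt{W + W} = - 3 \sqrt{2 W} = - 3 \sqrt{2} \sqrt{W}$)
$y{\left(a \right)} = -9 - 6 a \sqrt{6}$ ($y{\left(a \right)} = - 3 \sqrt{2} \sqrt{12} a - 9 = - 3 \sqrt{2} \cdot 2 \sqrt{3} a - 9 = - 6 \sqrt{6} a - 9 = - 6 a \sqrt{6} - 9 = -9 - 6 a \sqrt{6}$)
$\sqrt{y{\left(-194 \right)} + 1281} = \sqrt{\left(-9 - - 1164 \sqrt{6}\right) + 1281} = \sqrt{\left(-9 + 1164 \sqrt{6}\right) + 1281} = \sqrt{1272 + 1164 \sqrt{6}}$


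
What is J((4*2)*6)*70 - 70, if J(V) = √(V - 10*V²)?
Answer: -70 + 280*I*√1437 ≈ -70.0 + 10614.0*I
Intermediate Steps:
J((4*2)*6)*70 - 70 = √(((4*2)*6)*(1 - 10*4*2*6))*70 - 70 = √((8*6)*(1 - 80*6))*70 - 70 = √(48*(1 - 10*48))*70 - 70 = √(48*(1 - 480))*70 - 70 = √(48*(-479))*70 - 70 = √(-22992)*70 - 70 = (4*I*√1437)*70 - 70 = 280*I*√1437 - 70 = -70 + 280*I*√1437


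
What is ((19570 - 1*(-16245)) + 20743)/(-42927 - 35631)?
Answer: -28279/39279 ≈ -0.71995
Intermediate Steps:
((19570 - 1*(-16245)) + 20743)/(-42927 - 35631) = ((19570 + 16245) + 20743)/(-78558) = (35815 + 20743)*(-1/78558) = 56558*(-1/78558) = -28279/39279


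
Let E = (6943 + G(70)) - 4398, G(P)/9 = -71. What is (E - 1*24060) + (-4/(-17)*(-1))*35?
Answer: -376758/17 ≈ -22162.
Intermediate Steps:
G(P) = -639 (G(P) = 9*(-71) = -639)
E = 1906 (E = (6943 - 639) - 4398 = 6304 - 4398 = 1906)
(E - 1*24060) + (-4/(-17)*(-1))*35 = (1906 - 1*24060) + (-4/(-17)*(-1))*35 = (1906 - 24060) + (-4*(-1/17)*(-1))*35 = -22154 + ((4/17)*(-1))*35 = -22154 - 4/17*35 = -22154 - 140/17 = -376758/17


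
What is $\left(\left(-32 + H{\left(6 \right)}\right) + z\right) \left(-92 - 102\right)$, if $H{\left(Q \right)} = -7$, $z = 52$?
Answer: $-2522$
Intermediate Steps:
$\left(\left(-32 + H{\left(6 \right)}\right) + z\right) \left(-92 - 102\right) = \left(\left(-32 - 7\right) + 52\right) \left(-92 - 102\right) = \left(-39 + 52\right) \left(-194\right) = 13 \left(-194\right) = -2522$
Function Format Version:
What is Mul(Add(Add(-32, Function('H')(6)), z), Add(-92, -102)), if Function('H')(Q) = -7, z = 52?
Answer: -2522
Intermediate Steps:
Mul(Add(Add(-32, Function('H')(6)), z), Add(-92, -102)) = Mul(Add(Add(-32, -7), 52), Add(-92, -102)) = Mul(Add(-39, 52), -194) = Mul(13, -194) = -2522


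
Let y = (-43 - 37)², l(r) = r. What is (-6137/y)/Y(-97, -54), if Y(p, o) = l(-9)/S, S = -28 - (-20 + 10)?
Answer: -6137/3200 ≈ -1.9178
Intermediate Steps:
y = 6400 (y = (-80)² = 6400)
S = -18 (S = -28 - 1*(-10) = -28 + 10 = -18)
Y(p, o) = ½ (Y(p, o) = -9/(-18) = -9*(-1/18) = ½)
(-6137/y)/Y(-97, -54) = (-6137/6400)/(½) = -6137*1/6400*2 = -6137/6400*2 = -6137/3200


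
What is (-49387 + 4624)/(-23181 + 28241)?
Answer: -44763/5060 ≈ -8.8464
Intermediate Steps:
(-49387 + 4624)/(-23181 + 28241) = -44763/5060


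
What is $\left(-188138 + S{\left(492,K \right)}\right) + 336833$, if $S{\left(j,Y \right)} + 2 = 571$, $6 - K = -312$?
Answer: $149264$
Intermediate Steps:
$K = 318$ ($K = 6 - -312 = 6 + 312 = 318$)
$S{\left(j,Y \right)} = 569$ ($S{\left(j,Y \right)} = -2 + 571 = 569$)
$\left(-188138 + S{\left(492,K \right)}\right) + 336833 = \left(-188138 + 569\right) + 336833 = -187569 + 336833 = 149264$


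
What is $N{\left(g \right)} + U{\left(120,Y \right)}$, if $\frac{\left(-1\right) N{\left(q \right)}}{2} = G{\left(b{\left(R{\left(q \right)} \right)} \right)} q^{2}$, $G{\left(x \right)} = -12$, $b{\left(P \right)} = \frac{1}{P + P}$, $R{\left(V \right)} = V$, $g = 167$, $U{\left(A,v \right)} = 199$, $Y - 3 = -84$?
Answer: $669535$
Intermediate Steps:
$Y = -81$ ($Y = 3 - 84 = -81$)
$b{\left(P \right)} = \frac{1}{2 P}$
$N{\left(q \right)} = 24 q^{2}$ ($N{\left(q \right)} = - 2 \left(- 12 q^{2}\right) = 24 q^{2}$)
$N{\left(g \right)} + U{\left(120,Y \right)} = 24 \cdot 167^{2} + 199 = 24 \cdot 27889 + 199 = 669336 + 199 = 669535$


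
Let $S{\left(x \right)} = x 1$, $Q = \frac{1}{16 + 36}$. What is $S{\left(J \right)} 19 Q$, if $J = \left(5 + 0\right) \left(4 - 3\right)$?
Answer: $\frac{95}{52} \approx 1.8269$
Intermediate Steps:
$J = 5$ ($J = 5 \cdot 1 = 5$)
$Q = \frac{1}{52} \approx 0.019231$
$S{\left(x \right)} = x$
$S{\left(J \right)} 19 Q = 5 \cdot 19 \cdot \frac{1}{52} = 95 \cdot \frac{1}{52} = \frac{95}{52}$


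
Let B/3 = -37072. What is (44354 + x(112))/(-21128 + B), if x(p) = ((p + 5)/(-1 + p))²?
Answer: -60722147/181178936 ≈ -0.33515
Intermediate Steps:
x(p) = (5 + p)²/(-1 + p)² (x(p) = ((5 + p)/(-1 + p))² = (5 + p)²/(-1 + p)²)
B = -111216 (B = 3*(-37072) = -111216)
(44354 + x(112))/(-21128 + B) = (44354 + (5 + 112)²/(-1 + 112)²)/(-21128 - 111216) = (44354 + 117²/111²)/(-132344) = (44354 + (1/12321)*13689)*(-1/132344) = (44354 + 1521/1369)*(-1/132344) = (60722147/1369)*(-1/132344) = -60722147/181178936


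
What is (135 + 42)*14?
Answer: 2478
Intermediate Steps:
(135 + 42)*14 = 177*14 = 2478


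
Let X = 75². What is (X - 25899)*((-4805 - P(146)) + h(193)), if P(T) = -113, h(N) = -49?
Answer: 96119034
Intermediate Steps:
X = 5625
(X - 25899)*((-4805 - P(146)) + h(193)) = (5625 - 25899)*((-4805 - 1*(-113)) - 49) = -20274*((-4805 + 113) - 49) = -20274*(-4692 - 49) = -20274*(-4741) = 96119034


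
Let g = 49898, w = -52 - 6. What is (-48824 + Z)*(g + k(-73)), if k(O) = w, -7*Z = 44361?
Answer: -2749238480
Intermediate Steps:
Z = -44361/7 (Z = -⅐*44361 = -44361/7 ≈ -6337.3)
w = -58
k(O) = -58
(-48824 + Z)*(g + k(-73)) = (-48824 - 44361/7)*(49898 - 58) = -386129/7*49840 = -2749238480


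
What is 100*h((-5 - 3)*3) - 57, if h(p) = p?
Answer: -2457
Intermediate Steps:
100*h((-5 - 3)*3) - 57 = 100*((-5 - 3)*3) - 57 = 100*(-8*3) - 57 = 100*(-24) - 57 = -2400 - 57 = -2457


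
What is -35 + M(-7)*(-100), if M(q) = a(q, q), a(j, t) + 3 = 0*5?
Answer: 265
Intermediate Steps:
a(j, t) = -3 (a(j, t) = -3 + 0*5 = -3 + 0 = -3)
M(q) = -3
-35 + M(-7)*(-100) = -35 - 3*(-100) = -35 + 300 = 265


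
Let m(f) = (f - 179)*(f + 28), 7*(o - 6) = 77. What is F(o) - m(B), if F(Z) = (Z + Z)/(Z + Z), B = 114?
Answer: 9231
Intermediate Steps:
o = 17 (o = 6 + (⅐)*77 = 6 + 11 = 17)
F(Z) = 1 (F(Z) = (2*Z)/((2*Z)) = (2*Z)*(1/(2*Z)) = 1)
m(f) = (-179 + f)*(28 + f)
F(o) - m(B) = 1 - (-5012 + 114² - 151*114) = 1 - (-5012 + 12996 - 17214) = 1 - 1*(-9230) = 1 + 9230 = 9231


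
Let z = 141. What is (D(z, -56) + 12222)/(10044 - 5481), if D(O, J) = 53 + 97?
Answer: 4124/1521 ≈ 2.7114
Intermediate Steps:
D(O, J) = 150
(D(z, -56) + 12222)/(10044 - 5481) = (150 + 12222)/(10044 - 5481) = 12372/4563 = 12372*(1/4563) = 4124/1521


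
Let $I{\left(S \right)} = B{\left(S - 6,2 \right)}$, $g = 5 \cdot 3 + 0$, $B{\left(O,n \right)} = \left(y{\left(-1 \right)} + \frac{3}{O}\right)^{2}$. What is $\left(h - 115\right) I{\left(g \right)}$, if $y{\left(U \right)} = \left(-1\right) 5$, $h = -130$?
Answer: $- \frac{48020}{9} \approx -5335.6$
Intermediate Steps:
$y{\left(U \right)} = -5$
$B{\left(O,n \right)} = \left(-5 + \frac{3}{O}\right)^{2}$
$g = 15$ ($g = 15 + 0 = 15$)
$I{\left(S \right)} = \frac{\left(33 - 5 S\right)^{2}}{\left(-6 + S\right)^{2}}$ ($I{\left(S \right)} = \frac{\left(3 - 5 \left(S - 6\right)\right)^{2}}{\left(S - 6\right)^{2}} = \frac{\left(3 - 5 \left(-6 + S\right)\right)^{2}}{\left(-6 + S\right)^{2}} = \frac{\left(3 - \left(-30 + 5 S\right)\right)^{2}}{\left(-6 + S\right)^{2}} = \frac{\left(33 - 5 S\right)^{2}}{\left(-6 + S\right)^{2}}$)
$\left(h - 115\right) I{\left(g \right)} = \left(-130 - 115\right) \frac{\left(33 - 75\right)^{2}}{\left(-6 + 15\right)^{2}} = - 245 \frac{\left(33 - 75\right)^{2}}{81} = - 245 \frac{\left(-42\right)^{2}}{81} = - 245 \cdot \frac{1}{81} \cdot 1764 = \left(-245\right) \frac{196}{9} = - \frac{48020}{9}$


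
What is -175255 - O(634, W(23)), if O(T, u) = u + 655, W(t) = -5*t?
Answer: -175795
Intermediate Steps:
O(T, u) = 655 + u
-175255 - O(634, W(23)) = -175255 - (655 - 5*23) = -175255 - (655 - 115) = -175255 - 1*540 = -175255 - 540 = -175795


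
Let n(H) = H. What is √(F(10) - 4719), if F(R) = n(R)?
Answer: I*√4709 ≈ 68.622*I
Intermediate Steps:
F(R) = R
√(F(10) - 4719) = √(10 - 4719) = √(-4709) = I*√4709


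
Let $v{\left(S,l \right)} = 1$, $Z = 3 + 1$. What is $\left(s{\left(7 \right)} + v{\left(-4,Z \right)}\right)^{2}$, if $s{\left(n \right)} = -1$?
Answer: $0$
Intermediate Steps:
$Z = 4$
$\left(s{\left(7 \right)} + v{\left(-4,Z \right)}\right)^{2} = \left(-1 + 1\right)^{2} = 0^{2} = 0$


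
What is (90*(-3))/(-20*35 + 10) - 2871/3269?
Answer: -36612/75187 ≈ -0.48695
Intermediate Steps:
(90*(-3))/(-20*35 + 10) - 2871/3269 = -270/(-700 + 10) - 2871*1/3269 = -270/(-690) - 2871/3269 = -270*(-1/690) - 2871/3269 = 9/23 - 2871/3269 = -36612/75187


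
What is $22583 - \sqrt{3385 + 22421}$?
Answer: $22583 - \sqrt{25806} \approx 22422.0$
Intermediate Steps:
$22583 - \sqrt{3385 + 22421} = 22583 - \sqrt{25806}$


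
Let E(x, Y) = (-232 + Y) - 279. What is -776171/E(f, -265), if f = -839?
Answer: 776171/776 ≈ 1000.2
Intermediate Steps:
E(x, Y) = -511 + Y
-776171/E(f, -265) = -776171/(-511 - 265) = -776171/(-776) = -776171*(-1/776) = 776171/776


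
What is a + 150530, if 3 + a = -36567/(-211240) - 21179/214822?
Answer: 3415384003082337/22689499640 ≈ 1.5053e+5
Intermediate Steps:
a = -66377726863/22689499640 (a = -3 + (-36567/(-211240) - 21179/214822) = -3 + (-36567*(-1/211240) - 21179*1/214822) = -3 + (36567/211240 - 21179/214822) = -3 + 1690772057/22689499640 = -66377726863/22689499640 ≈ -2.9255)
a + 150530 = -66377726863/22689499640 + 150530 = 3415384003082337/22689499640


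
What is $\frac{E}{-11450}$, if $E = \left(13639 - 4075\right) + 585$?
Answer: $- \frac{10149}{11450} \approx -0.88638$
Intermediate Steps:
$E = 10149$ ($E = 9564 + 585 = 10149$)
$\frac{E}{-11450} = \frac{10149}{-11450} = 10149 \left(- \frac{1}{11450}\right) = - \frac{10149}{11450}$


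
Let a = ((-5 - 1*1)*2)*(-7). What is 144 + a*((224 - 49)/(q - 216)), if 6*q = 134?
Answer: 5652/83 ≈ 68.096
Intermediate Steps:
q = 67/3 (q = (1/6)*134 = 67/3 ≈ 22.333)
a = 84 (a = ((-5 - 1)*2)*(-7) = -6*2*(-7) = -12*(-7) = 84)
144 + a*((224 - 49)/(q - 216)) = 144 + 84*((224 - 49)/(67/3 - 216)) = 144 + 84*(175/(-581/3)) = 144 + 84*(175*(-3/581)) = 144 + 84*(-75/83) = 144 - 6300/83 = 5652/83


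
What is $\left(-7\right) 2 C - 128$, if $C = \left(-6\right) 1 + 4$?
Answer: $-100$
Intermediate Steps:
$C = -2$ ($C = -6 + 4 = -2$)
$\left(-7\right) 2 C - 128 = \left(-7\right) 2 \left(-2\right) - 128 = \left(-14\right) \left(-2\right) - 128 = 28 - 128 = -100$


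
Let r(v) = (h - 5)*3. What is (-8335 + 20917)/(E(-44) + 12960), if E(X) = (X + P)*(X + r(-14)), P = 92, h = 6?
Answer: 2097/1832 ≈ 1.1447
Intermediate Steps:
r(v) = 3 (r(v) = (6 - 5)*3 = 1*3 = 3)
E(X) = (3 + X)*(92 + X) (E(X) = (X + 92)*(X + 3) = (92 + X)*(3 + X) = (3 + X)*(92 + X))
(-8335 + 20917)/(E(-44) + 12960) = (-8335 + 20917)/((276 + (-44)² + 95*(-44)) + 12960) = 12582/((276 + 1936 - 4180) + 12960) = 12582/(-1968 + 12960) = 12582/10992 = 12582*(1/10992) = 2097/1832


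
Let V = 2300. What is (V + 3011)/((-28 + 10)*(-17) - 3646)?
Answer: -5311/3340 ≈ -1.5901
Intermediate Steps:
(V + 3011)/((-28 + 10)*(-17) - 3646) = (2300 + 3011)/((-28 + 10)*(-17) - 3646) = 5311/(-18*(-17) - 3646) = 5311/(306 - 3646) = 5311/(-3340) = 5311*(-1/3340) = -5311/3340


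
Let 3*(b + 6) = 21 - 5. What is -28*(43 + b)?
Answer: -3556/3 ≈ -1185.3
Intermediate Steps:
b = -⅔ (b = -6 + (21 - 5)/3 = -6 + (⅓)*16 = -6 + 16/3 = -⅔ ≈ -0.66667)
-28*(43 + b) = -28*(43 - ⅔) = -28*127/3 = -3556/3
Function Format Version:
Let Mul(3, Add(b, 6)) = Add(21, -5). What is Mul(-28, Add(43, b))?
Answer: Rational(-3556, 3) ≈ -1185.3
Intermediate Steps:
b = Rational(-2, 3) (b = Add(-6, Mul(Rational(1, 3), Add(21, -5))) = Add(-6, Mul(Rational(1, 3), 16)) = Add(-6, Rational(16, 3)) = Rational(-2, 3) ≈ -0.66667)
Mul(-28, Add(43, b)) = Mul(-28, Add(43, Rational(-2, 3))) = Mul(-28, Rational(127, 3)) = Rational(-3556, 3)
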